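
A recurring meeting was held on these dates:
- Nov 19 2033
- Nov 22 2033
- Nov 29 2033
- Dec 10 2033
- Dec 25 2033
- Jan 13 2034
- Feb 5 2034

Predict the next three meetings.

Mar 4 2034, Apr 4 2034, May 9 2034

Gaps: 3, 7, 11, 15, 19, 23 days — each gap is 4 larger than the previous one.
Next gap: 27 days. Feb 5 2034 + 27 days = Mar 4 2034.
Next gap: 31 days. Mar 4 2034 + 31 days = Apr 4 2034.
Next gap: 35 days. Apr 4 2034 + 35 days = May 9 2034.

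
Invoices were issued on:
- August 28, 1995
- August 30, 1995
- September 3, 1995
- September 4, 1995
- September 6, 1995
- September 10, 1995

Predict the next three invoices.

Every event lands on a Monday or Wednesday or Sunday (gaps cycle 2, 4, 1, 2, 4).
So the schedule is: every Monday, Wednesday and Sunday.
Next Monday: September 11, 1995.
Next Wednesday: September 13, 1995.
The following Sunday is September 17, 1995.

September 11, 1995; September 13, 1995; September 17, 1995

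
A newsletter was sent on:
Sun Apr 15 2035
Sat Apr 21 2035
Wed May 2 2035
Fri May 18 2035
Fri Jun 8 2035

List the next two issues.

Gaps: 6, 11, 16, 21 days — each gap is 5 larger than the previous one.
Next gap: 26 days. Fri Jun 8 2035 + 26 days = Wed Jul 4 2035.
Next gap: 31 days. Wed Jul 4 2035 + 31 days = Sat Aug 4 2035.

Wed Jul 4 2035, Sat Aug 4 2035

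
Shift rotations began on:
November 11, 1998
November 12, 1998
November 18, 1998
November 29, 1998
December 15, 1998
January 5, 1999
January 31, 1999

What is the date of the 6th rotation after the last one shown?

Gaps: 1, 6, 11, 16, 21, 26 days — each gap is 5 larger than the previous one.
Next gap: 31 days. January 31, 1999 + 31 days = March 3, 1999.
Next gap: 36 days. March 3, 1999 + 36 days = April 8, 1999.
Next gap: 41 days. April 8, 1999 + 41 days = May 19, 1999.
Next gap: 46 days. May 19, 1999 + 46 days = July 4, 1999.
Next gap: 51 days. July 4, 1999 + 51 days = August 24, 1999.
Next gap: 56 days. August 24, 1999 + 56 days = October 19, 1999.

October 19, 1999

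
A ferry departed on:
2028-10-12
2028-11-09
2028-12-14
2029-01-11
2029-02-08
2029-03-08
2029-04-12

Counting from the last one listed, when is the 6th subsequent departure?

Gaps: 28, 35, 28, 28, 28, 35 days — a mix of 28 and 35. Every date is a Thursday.
Each is the 2nd Thursday of its month.
May 2029 — 2nd Thursday is 2029-05-10.
June 2029 — 2nd Thursday is 2029-06-14.
2nd Thursday of July 2029: 2029-07-12.
2nd Thursday of August 2029: 2029-08-09.
September 2029 — 2nd Thursday is 2029-09-13.
October 2029 — 2nd Thursday is 2029-10-11.

2029-10-11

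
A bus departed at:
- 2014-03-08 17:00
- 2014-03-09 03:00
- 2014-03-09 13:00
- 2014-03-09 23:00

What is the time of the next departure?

2014-03-10 09:00

Spacing: 10, 10, 10 h — constant 10 h.
2014-03-09 23:00 + 10 h = 2014-03-10 09:00.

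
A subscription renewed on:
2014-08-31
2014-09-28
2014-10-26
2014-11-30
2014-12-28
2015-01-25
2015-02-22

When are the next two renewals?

2015-03-29, 2015-04-26

Every date is a Sunday; gaps 28, 28, 35, 28, 28, 28 days.
Each is the last Sunday of its month (at least one falls on the 29th or later, ruling out '4th Sunday').
Last Sunday of March 2015: 2015-03-29.
April 2015 ends with Sunday 2015-04-26.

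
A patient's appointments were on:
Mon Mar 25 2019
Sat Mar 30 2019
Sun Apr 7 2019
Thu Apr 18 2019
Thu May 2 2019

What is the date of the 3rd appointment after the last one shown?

Mon Jul 1 2019

The spacing grows by 3 each time: 5, 8, 11, 14 days.
Next gap: 17 days. Thu May 2 2019 + 17 days = Sun May 19 2019.
Next gap: 20 days. Sun May 19 2019 + 20 days = Sat Jun 8 2019.
Next gap: 23 days. Sat Jun 8 2019 + 23 days = Mon Jul 1 2019.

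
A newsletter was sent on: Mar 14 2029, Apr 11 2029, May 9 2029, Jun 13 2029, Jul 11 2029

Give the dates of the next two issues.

Aug 8 2029, Sep 12 2029

Gaps: 28, 28, 35, 28 days — a mix of 28 and 35. Every date is a Wednesday.
Each is the 2nd Wednesday of its month.
August 2029 — 2nd Wednesday is Aug 8 2029.
2nd Wednesday of September 2029: Sep 12 2029.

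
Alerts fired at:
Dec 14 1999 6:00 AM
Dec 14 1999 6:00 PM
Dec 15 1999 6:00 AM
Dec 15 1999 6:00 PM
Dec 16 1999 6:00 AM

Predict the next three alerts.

Spacing: 12, 12, 12, 12 h — constant 12 h.
Dec 16 1999 6:00 AM + 12 h = Dec 16 1999 6:00 PM.
Dec 16 1999 6:00 PM + 12 h = Dec 17 1999 6:00 AM.
Dec 17 1999 6:00 AM + 12 h = Dec 17 1999 6:00 PM.

Dec 16 1999 6:00 PM, Dec 17 1999 6:00 AM, Dec 17 1999 6:00 PM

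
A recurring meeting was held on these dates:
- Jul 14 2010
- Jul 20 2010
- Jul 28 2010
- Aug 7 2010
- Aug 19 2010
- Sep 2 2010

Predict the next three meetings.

Sep 18 2010, Oct 6 2010, Oct 26 2010

Gaps: 6, 8, 10, 12, 14 days — each gap is 2 larger than the previous one.
Next gap: 16 days. Sep 2 2010 + 16 days = Sep 18 2010.
Next gap: 18 days. Sep 18 2010 + 18 days = Oct 6 2010.
Next gap: 20 days. Oct 6 2010 + 20 days = Oct 26 2010.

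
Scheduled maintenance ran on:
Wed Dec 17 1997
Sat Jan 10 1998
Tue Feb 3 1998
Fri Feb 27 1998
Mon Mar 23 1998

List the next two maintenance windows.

Every event comes 24 days after the last (24, 24, 24, 24).
Mon Mar 23 1998 + 24 days = Thu Apr 16 1998.
Thu Apr 16 1998 + 24 days = Sun May 10 1998.

Thu Apr 16 1998, Sun May 10 1998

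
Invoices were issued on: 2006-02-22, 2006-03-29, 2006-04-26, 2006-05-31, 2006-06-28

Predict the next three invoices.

Every date is a Wednesday; gaps 35, 28, 35, 28 days.
Each is the last Wednesday of its month (at least one falls on the 29th or later, ruling out '4th Wednesday').
Last Wednesday of July 2006: 2006-07-26.
August 2006 ends with Wednesday 2006-08-30.
Last Wednesday of September 2006: 2006-09-27.

2006-07-26, 2006-08-30, 2006-09-27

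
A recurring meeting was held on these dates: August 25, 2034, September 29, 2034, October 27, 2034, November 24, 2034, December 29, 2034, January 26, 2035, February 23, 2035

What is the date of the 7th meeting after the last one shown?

These are Fridays with 35, 28, 28, 35, 28, 28-day gaps.
Each is the final Friday of its month — September 29, 2034 is past the 28th, so '4th Friday' doesn't fit.
Last Friday of March 2035: March 30, 2035.
Last Friday of April 2035: April 27, 2035.
Last Friday of May 2035: May 25, 2035.
June 2035 ends with Friday June 29, 2035.
July 2035 ends with Friday July 27, 2035.
August 2035 ends with Friday August 31, 2035.
Last Friday of September 2035: September 28, 2035.

September 28, 2035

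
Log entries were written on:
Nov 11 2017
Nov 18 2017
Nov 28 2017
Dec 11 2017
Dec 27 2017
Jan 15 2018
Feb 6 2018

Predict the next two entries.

Gaps: 7, 10, 13, 16, 19, 22 days — each gap is 3 larger than the previous one.
Next gap: 25 days. Feb 6 2018 + 25 days = Mar 3 2018.
Next gap: 28 days. Mar 3 2018 + 28 days = Mar 31 2018.

Mar 3 2018, Mar 31 2018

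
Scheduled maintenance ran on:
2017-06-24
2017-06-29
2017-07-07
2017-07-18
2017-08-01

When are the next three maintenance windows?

The spacing grows by 3 each time: 5, 8, 11, 14 days.
Next gap: 17 days. 2017-08-01 + 17 days = 2017-08-18.
Next gap: 20 days. 2017-08-18 + 20 days = 2017-09-07.
Next gap: 23 days. 2017-09-07 + 23 days = 2017-09-30.

2017-08-18, 2017-09-07, 2017-09-30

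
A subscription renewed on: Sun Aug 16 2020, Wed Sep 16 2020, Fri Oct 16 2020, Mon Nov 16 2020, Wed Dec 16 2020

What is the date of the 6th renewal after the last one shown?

Each date is the 16th; the gaps (31, 30, 31, 30) track the month lengths.
The rule is the 16th of each month.
Next: January 2021 → Sat Jan 16 2021.
February 2021: Tue Feb 16 2021.
March 2021: Tue Mar 16 2021.
Next: April 2021 → Fri Apr 16 2021.
May 2021: Sun May 16 2021.
Next: June 2021 → Wed Jun 16 2021.

Wed Jun 16 2021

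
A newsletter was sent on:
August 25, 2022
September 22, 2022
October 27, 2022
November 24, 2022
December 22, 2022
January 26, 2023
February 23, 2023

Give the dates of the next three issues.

March 23, 2023; April 27, 2023; May 25, 2023

All dates are Thursdays, 28, 35, 28, 28, 35, 28 days apart.
Specifically, the 4th Thursday of each month.
March 2023 — 4th Thursday is March 23, 2023.
April 2023 — 4th Thursday is April 27, 2023.
4th Thursday of May 2023: May 25, 2023.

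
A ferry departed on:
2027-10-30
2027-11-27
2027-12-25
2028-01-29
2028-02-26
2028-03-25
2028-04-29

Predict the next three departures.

2028-05-27, 2028-06-24, 2028-07-29

All Saturdays; the gaps (28, 28, 35, 28, 28, 35) vary with month length.
This is the last Saturday of each month.
Last Saturday of May 2028: 2028-05-27.
Last Saturday of June 2028: 2028-06-24.
Last Saturday of July 2028: 2028-07-29.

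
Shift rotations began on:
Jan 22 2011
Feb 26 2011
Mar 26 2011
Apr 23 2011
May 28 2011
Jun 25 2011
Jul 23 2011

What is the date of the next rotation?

Aug 27 2011

All dates are Saturdays, 35, 28, 28, 35, 28, 28 days apart.
Specifically, the 4th Saturday of each month.
August 2011 — 4th Saturday is Aug 27 2011.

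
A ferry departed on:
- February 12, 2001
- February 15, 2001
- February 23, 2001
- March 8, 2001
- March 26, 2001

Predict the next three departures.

April 18, 2001; May 16, 2001; June 18, 2001

Intervals are 3, 8, 13, 18 days — an arithmetic progression with common difference 5.
Next gap: 23 days. March 26, 2001 + 23 days = April 18, 2001.
Next gap: 28 days. April 18, 2001 + 28 days = May 16, 2001.
Next gap: 33 days. May 16, 2001 + 33 days = June 18, 2001.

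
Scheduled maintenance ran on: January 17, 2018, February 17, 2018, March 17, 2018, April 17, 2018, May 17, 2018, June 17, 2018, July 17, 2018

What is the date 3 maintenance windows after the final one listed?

Gaps: 31, 28, 31, 30, 31, 30 days — not constant. Every event is on the 17th of the month.
Pattern: the 17th of each month.
Next: August 2018 → August 17, 2018.
Next: September 2018 → September 17, 2018.
October 2018: October 17, 2018.

October 17, 2018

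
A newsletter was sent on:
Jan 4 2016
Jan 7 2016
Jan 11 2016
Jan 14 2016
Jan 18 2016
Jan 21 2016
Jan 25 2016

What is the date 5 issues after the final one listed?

Gaps: 3, 4, 3, 4, 3, 4 days — not constant, but cyclic with period 2.
The events fall on every Monday and Thursday.
Next Thursday: Jan 28 2016.
The following Monday is Feb 1 2016.
The following Thursday is Feb 4 2016.
Next Monday: Feb 8 2016.
The following Thursday is Feb 11 2016.

Feb 11 2016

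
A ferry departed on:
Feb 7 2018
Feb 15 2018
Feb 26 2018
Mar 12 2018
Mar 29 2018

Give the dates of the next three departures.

Intervals are 8, 11, 14, 17 days — an arithmetic progression with common difference 3.
Next gap: 20 days. Mar 29 2018 + 20 days = Apr 18 2018.
Next gap: 23 days. Apr 18 2018 + 23 days = May 11 2018.
Next gap: 26 days. May 11 2018 + 26 days = Jun 6 2018.

Apr 18 2018, May 11 2018, Jun 6 2018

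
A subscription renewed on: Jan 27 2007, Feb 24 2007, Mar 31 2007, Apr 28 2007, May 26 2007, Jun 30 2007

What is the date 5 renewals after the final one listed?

Every date is a Saturday; gaps 28, 35, 28, 28, 35 days.
Each is the last Saturday of its month (at least one falls on the 29th or later, ruling out '4th Saturday').
July 2007 ends with Saturday Jul 28 2007.
Last Saturday of August 2007: Aug 25 2007.
September 2007 ends with Saturday Sep 29 2007.
Last Saturday of October 2007: Oct 27 2007.
November 2007 ends with Saturday Nov 24 2007.

Nov 24 2007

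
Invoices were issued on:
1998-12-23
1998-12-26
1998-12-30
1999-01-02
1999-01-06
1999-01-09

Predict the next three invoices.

Gaps: 3, 4, 3, 4, 3 days — not constant, but cyclic with period 2.
The events fall on every Wednesday and Saturday.
Next Wednesday: 1999-01-13.
The following Saturday is 1999-01-16.
The following Wednesday is 1999-01-20.

1999-01-13, 1999-01-16, 1999-01-20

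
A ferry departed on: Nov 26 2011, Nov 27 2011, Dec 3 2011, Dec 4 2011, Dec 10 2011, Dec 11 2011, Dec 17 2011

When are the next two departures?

Dec 18 2011, Dec 24 2011

Gaps: 1, 6, 1, 6, 1, 6 days — not constant, but cyclic with period 2.
The events fall on every Saturday and Sunday.
Next Sunday: Dec 18 2011.
The following Saturday is Dec 24 2011.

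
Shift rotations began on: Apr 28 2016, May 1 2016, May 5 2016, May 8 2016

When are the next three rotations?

May 12 2016, May 15 2016, May 19 2016

Gaps: 3, 4, 3 days — not constant, but cyclic with period 2.
The events fall on every Thursday and Sunday.
The following Thursday is May 12 2016.
The following Sunday is May 15 2016.
Next Thursday: May 19 2016.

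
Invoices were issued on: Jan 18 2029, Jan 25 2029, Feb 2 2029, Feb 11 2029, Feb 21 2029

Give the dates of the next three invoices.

Gaps: 7, 8, 9, 10 days — each gap is 1 larger than the previous one.
Next gap: 11 days. Feb 21 2029 + 11 days = Mar 4 2029.
Next gap: 12 days. Mar 4 2029 + 12 days = Mar 16 2029.
Next gap: 13 days. Mar 16 2029 + 13 days = Mar 29 2029.

Mar 4 2029, Mar 16 2029, Mar 29 2029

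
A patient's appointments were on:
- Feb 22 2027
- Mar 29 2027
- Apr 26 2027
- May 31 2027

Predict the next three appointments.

All Mondays; the gaps (35, 28, 35) vary with month length.
This is the last Monday of each month.
June 2027 ends with Monday Jun 28 2027.
July 2027 ends with Monday Jul 26 2027.
Last Monday of August 2027: Aug 30 2027.

Jun 28 2027, Jul 26 2027, Aug 30 2027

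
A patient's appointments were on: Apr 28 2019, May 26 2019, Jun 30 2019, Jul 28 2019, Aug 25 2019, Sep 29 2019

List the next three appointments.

Oct 27 2019, Nov 24 2019, Dec 29 2019

These are Sundays with 28, 35, 28, 28, 35-day gaps.
Each is the final Sunday of its month — Jun 30 2019 is past the 28th, so '4th Sunday' doesn't fit.
October 2019 ends with Sunday Oct 27 2019.
November 2019 ends with Sunday Nov 24 2019.
December 2019 ends with Sunday Dec 29 2019.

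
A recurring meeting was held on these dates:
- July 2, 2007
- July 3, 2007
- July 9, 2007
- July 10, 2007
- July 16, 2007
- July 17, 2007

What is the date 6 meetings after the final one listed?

Gaps: 1, 6, 1, 6, 1 days — not constant, but cyclic with period 2.
The events fall on every Monday and Tuesday.
Next Monday: July 23, 2007.
The following Tuesday is July 24, 2007.
Next Monday: July 30, 2007.
The following Tuesday is July 31, 2007.
The following Monday is August 6, 2007.
Next Tuesday: August 7, 2007.

August 7, 2007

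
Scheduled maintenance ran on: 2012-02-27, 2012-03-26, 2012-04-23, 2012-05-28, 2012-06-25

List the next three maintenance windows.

These are Mondays at 28- or 35-day spacing (28, 28, 35, 28).
The pattern: 4th Monday of the month.
July 2012 — 4th Monday is 2012-07-23.
August 2012 — 4th Monday is 2012-08-27.
4th Monday of September 2012: 2012-09-24.

2012-07-23, 2012-08-27, 2012-09-24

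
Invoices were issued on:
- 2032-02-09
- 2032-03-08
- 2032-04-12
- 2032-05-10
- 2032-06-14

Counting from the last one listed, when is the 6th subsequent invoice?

All dates are Mondays, 28, 35, 28, 35 days apart.
Specifically, the 2nd Monday of each month.
July 2032 — 2nd Monday is 2032-07-12.
2nd Monday of August 2032: 2032-08-09.
2nd Monday of September 2032: 2032-09-13.
2nd Monday of October 2032: 2032-10-11.
2nd Monday of November 2032: 2032-11-08.
2nd Monday of December 2032: 2032-12-13.

2032-12-13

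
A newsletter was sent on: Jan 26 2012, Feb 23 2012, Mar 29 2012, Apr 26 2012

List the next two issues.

These are Thursdays with 28, 35, 28-day gaps.
Each is the final Thursday of its month — Mar 29 2012 is past the 28th, so '4th Thursday' doesn't fit.
May 2012 ends with Thursday May 31 2012.
Last Thursday of June 2012: Jun 28 2012.

May 31 2012, Jun 28 2012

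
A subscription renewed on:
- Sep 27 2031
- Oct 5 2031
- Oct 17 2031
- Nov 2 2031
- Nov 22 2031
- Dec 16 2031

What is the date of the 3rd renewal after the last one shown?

Mar 21 2032

Gaps: 8, 12, 16, 20, 24 days — each gap is 4 larger than the previous one.
Next gap: 28 days. Dec 16 2031 + 28 days = Jan 13 2032.
Next gap: 32 days. Jan 13 2032 + 32 days = Feb 14 2032.
Next gap: 36 days. Feb 14 2032 + 36 days = Mar 21 2032.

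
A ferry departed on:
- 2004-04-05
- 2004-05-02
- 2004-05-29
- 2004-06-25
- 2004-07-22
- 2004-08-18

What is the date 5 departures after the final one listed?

Gaps between consecutive events: 27, 27, 27, 27, 27 days — a constant 27-day interval.
2004-08-18 + 27 days = 2004-09-14.
2004-09-14 + 27 days = 2004-10-11.
2004-10-11 + 27 days = 2004-11-07.
2004-11-07 + 27 days = 2004-12-04.
2004-12-04 + 27 days = 2004-12-31.

2004-12-31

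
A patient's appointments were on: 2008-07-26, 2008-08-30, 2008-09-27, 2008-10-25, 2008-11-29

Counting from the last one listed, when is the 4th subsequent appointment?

Every date is a Saturday; gaps 35, 28, 28, 35 days.
Each is the last Saturday of its month (at least one falls on the 29th or later, ruling out '4th Saturday').
Last Saturday of December 2008: 2008-12-27.
January 2009 ends with Saturday 2009-01-31.
February 2009 ends with Saturday 2009-02-28.
March 2009 ends with Saturday 2009-03-28.

2009-03-28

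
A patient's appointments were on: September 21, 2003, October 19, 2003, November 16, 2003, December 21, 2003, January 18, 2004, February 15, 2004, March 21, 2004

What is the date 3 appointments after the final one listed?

All dates are Sundays, 28, 28, 35, 28, 28, 35 days apart.
Specifically, the 3rd Sunday of each month.
April 2004 — 3rd Sunday is April 18, 2004.
May 2004 — 3rd Sunday is May 16, 2004.
3rd Sunday of June 2004: June 20, 2004.

June 20, 2004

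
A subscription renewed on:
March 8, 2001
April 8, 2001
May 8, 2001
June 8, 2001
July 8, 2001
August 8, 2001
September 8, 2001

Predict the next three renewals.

October 8, 2001; November 8, 2001; December 8, 2001

Gaps: 31, 30, 31, 30, 31, 31 days — not constant. Every event is on the 8th of the month.
Pattern: the 8th of each month.
Next: October 2001 → October 8, 2001.
Next: November 2001 → November 8, 2001.
December 2001: December 8, 2001.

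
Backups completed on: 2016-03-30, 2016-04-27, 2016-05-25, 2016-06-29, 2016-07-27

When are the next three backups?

Every date is a Wednesday; gaps 28, 28, 35, 28 days.
Each is the last Wednesday of its month (at least one falls on the 29th or later, ruling out '4th Wednesday').
Last Wednesday of August 2016: 2016-08-31.
September 2016 ends with Wednesday 2016-09-28.
Last Wednesday of October 2016: 2016-10-26.

2016-08-31, 2016-09-28, 2016-10-26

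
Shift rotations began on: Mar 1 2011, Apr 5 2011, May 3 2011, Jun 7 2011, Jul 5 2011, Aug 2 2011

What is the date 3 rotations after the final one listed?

Nov 1 2011

These are Tuesdays at 28- or 35-day spacing (35, 28, 35, 28, 28).
The pattern: 1st Tuesday of the month.
1st Tuesday of September 2011: Sep 6 2011.
1st Tuesday of October 2011: Oct 4 2011.
1st Tuesday of November 2011: Nov 1 2011.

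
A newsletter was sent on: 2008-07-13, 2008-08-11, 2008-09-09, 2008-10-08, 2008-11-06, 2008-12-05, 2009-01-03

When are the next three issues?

The spacing is 29, 29, 29, 29, 29, 29 days — always 29 days.
2009-01-03 + 29 days = 2009-02-01.
2009-02-01 + 29 days = 2009-03-02.
2009-03-02 + 29 days = 2009-03-31.

2009-02-01, 2009-03-02, 2009-03-31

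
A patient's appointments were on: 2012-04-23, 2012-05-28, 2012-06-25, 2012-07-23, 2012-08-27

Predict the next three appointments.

2012-09-24, 2012-10-22, 2012-11-26

Gaps: 35, 28, 28, 35 days — a mix of 28 and 35. Every date is a Monday.
Each is the 4th Monday of its month.
September 2012 — 4th Monday is 2012-09-24.
October 2012 — 4th Monday is 2012-10-22.
4th Monday of November 2012: 2012-11-26.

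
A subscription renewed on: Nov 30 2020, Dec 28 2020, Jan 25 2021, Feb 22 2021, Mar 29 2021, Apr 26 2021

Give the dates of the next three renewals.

May 31 2021, Jun 28 2021, Jul 26 2021

Every date is a Monday; gaps 28, 28, 28, 35, 28 days.
Each is the last Monday of its month (at least one falls on the 29th or later, ruling out '4th Monday').
Last Monday of May 2021: May 31 2021.
June 2021 ends with Monday Jun 28 2021.
July 2021 ends with Monday Jul 26 2021.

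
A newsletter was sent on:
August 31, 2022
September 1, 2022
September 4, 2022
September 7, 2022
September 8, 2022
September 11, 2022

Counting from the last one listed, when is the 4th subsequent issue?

Every event lands on a Wednesday or Thursday or Sunday (gaps cycle 1, 3, 3, 1, 3).
So the schedule is: every Wednesday, Thursday and Sunday.
The following Wednesday is September 14, 2022.
The following Thursday is September 15, 2022.
Next Sunday: September 18, 2022.
The following Wednesday is September 21, 2022.

September 21, 2022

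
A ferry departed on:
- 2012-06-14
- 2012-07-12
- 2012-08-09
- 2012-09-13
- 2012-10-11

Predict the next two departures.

Gaps: 28, 28, 35, 28 days — a mix of 28 and 35. Every date is a Thursday.
Each is the 2nd Thursday of its month.
November 2012 — 2nd Thursday is 2012-11-08.
December 2012 — 2nd Thursday is 2012-12-13.

2012-11-08, 2012-12-13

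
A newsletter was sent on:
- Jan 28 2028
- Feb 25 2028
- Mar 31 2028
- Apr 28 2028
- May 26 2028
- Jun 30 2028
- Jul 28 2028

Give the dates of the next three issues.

Aug 25 2028, Sep 29 2028, Oct 27 2028

Every date is a Friday; gaps 28, 35, 28, 28, 35, 28 days.
Each is the last Friday of its month (at least one falls on the 29th or later, ruling out '4th Friday').
August 2028 ends with Friday Aug 25 2028.
September 2028 ends with Friday Sep 29 2028.
Last Friday of October 2028: Oct 27 2028.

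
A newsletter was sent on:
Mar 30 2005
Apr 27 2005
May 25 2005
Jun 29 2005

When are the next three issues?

Every date is a Wednesday; gaps 28, 28, 35 days.
Each is the last Wednesday of its month (at least one falls on the 29th or later, ruling out '4th Wednesday').
July 2005 ends with Wednesday Jul 27 2005.
August 2005 ends with Wednesday Aug 31 2005.
September 2005 ends with Wednesday Sep 28 2005.

Jul 27 2005, Aug 31 2005, Sep 28 2005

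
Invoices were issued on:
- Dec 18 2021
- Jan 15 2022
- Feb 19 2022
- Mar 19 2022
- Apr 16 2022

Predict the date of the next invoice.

May 21 2022

All dates are Saturdays, 28, 35, 28, 28 days apart.
Specifically, the 3rd Saturday of each month.
May 2022 — 3rd Saturday is May 21 2022.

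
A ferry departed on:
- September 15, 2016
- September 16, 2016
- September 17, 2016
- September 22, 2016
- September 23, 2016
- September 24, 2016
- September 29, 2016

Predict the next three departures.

September 30, 2016; October 1, 2016; October 6, 2016

Every event lands on a Thursday or Friday or Saturday (gaps cycle 1, 1, 5, 1, 1, 5).
So the schedule is: every Thursday, Friday and Saturday.
Next Friday: September 30, 2016.
The following Saturday is October 1, 2016.
The following Thursday is October 6, 2016.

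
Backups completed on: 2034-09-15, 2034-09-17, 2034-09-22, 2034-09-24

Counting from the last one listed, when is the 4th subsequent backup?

Every event lands on a Friday or Sunday (gaps cycle 2, 5, 2).
So the schedule is: every Friday and Sunday.
The following Friday is 2034-09-29.
The following Sunday is 2034-10-01.
Next Friday: 2034-10-06.
Next Sunday: 2034-10-08.

2034-10-08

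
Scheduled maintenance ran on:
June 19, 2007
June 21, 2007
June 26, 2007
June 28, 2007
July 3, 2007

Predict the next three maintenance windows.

July 5, 2007; July 10, 2007; July 12, 2007

Every event lands on a Tuesday or Thursday (gaps cycle 2, 5, 2, 5).
So the schedule is: every Tuesday and Thursday.
The following Thursday is July 5, 2007.
Next Tuesday: July 10, 2007.
The following Thursday is July 12, 2007.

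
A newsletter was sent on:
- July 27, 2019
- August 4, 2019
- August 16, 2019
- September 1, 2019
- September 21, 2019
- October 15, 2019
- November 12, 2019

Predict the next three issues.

December 14, 2019; January 19, 2020; February 28, 2020

Gaps: 8, 12, 16, 20, 24, 28 days — each gap is 4 larger than the previous one.
Next gap: 32 days. November 12, 2019 + 32 days = December 14, 2019.
Next gap: 36 days. December 14, 2019 + 36 days = January 19, 2020.
Next gap: 40 days. January 19, 2020 + 40 days = February 28, 2020.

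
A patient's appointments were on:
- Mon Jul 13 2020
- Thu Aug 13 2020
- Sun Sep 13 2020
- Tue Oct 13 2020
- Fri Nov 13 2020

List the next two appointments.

The day-of-month is always 13 (31, 31, 30, 31 days between events).
So this recurs on the 13th of each month.
Next: December 2020 → Sun Dec 13 2020.
January 2021: Wed Jan 13 2021.

Sun Dec 13 2020, Wed Jan 13 2021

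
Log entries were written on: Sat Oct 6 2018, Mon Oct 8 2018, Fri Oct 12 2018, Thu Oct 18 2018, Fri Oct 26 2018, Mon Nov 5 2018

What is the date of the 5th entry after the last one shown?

Gaps: 2, 4, 6, 8, 10 days — each gap is 2 larger than the previous one.
Next gap: 12 days. Mon Nov 5 2018 + 12 days = Sat Nov 17 2018.
Next gap: 14 days. Sat Nov 17 2018 + 14 days = Sat Dec 1 2018.
Next gap: 16 days. Sat Dec 1 2018 + 16 days = Mon Dec 17 2018.
Next gap: 18 days. Mon Dec 17 2018 + 18 days = Fri Jan 4 2019.
Next gap: 20 days. Fri Jan 4 2019 + 20 days = Thu Jan 24 2019.

Thu Jan 24 2019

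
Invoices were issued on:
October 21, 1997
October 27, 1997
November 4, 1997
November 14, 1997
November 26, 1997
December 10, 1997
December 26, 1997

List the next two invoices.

The spacing grows by 2 each time: 6, 8, 10, 12, 14, 16 days.
Next gap: 18 days. December 26, 1997 + 18 days = January 13, 1998.
Next gap: 20 days. January 13, 1998 + 20 days = February 2, 1998.

January 13, 1998; February 2, 1998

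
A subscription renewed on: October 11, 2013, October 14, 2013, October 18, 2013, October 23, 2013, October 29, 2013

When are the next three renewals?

Intervals are 3, 4, 5, 6 days — an arithmetic progression with common difference 1.
Next gap: 7 days. October 29, 2013 + 7 days = November 5, 2013.
Next gap: 8 days. November 5, 2013 + 8 days = November 13, 2013.
Next gap: 9 days. November 13, 2013 + 9 days = November 22, 2013.

November 5, 2013; November 13, 2013; November 22, 2013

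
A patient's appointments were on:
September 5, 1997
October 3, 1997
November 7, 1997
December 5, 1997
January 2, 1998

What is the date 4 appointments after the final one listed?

These are Fridays at 28- or 35-day spacing (28, 35, 28, 28).
The pattern: 1st Friday of the month.
1st Friday of February 1998: February 6, 1998.
1st Friday of March 1998: March 6, 1998.
April 1998 — 1st Friday is April 3, 1998.
1st Friday of May 1998: May 1, 1998.

May 1, 1998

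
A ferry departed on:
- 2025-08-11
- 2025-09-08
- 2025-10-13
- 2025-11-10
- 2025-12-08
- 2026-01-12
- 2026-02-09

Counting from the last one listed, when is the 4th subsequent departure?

Gaps: 28, 35, 28, 28, 35, 28 days — a mix of 28 and 35. Every date is a Monday.
Each is the 2nd Monday of its month.
2nd Monday of March 2026: 2026-03-09.
April 2026 — 2nd Monday is 2026-04-13.
May 2026 — 2nd Monday is 2026-05-11.
June 2026 — 2nd Monday is 2026-06-08.

2026-06-08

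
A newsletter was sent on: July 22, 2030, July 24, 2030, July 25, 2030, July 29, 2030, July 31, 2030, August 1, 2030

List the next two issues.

Every event lands on a Monday or Wednesday or Thursday (gaps cycle 2, 1, 4, 2, 1).
So the schedule is: every Monday, Wednesday and Thursday.
Next Monday: August 5, 2030.
The following Wednesday is August 7, 2030.

August 5, 2030; August 7, 2030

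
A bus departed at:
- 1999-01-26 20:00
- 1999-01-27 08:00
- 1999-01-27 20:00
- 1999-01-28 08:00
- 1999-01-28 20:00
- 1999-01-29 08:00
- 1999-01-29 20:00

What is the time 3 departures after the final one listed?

Spacing: 12, 12, 12, 12, 12, 12 h — constant 12 h.
1999-01-29 20:00 + 12 h = 1999-01-30 08:00.
1999-01-30 08:00 + 12 h = 1999-01-30 20:00.
1999-01-30 20:00 + 12 h = 1999-01-31 08:00.

1999-01-31 08:00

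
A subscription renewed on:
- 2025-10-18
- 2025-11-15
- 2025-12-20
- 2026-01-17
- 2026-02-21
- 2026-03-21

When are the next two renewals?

All dates are Saturdays, 28, 35, 28, 35, 28 days apart.
Specifically, the 3rd Saturday of each month.
April 2026 — 3rd Saturday is 2026-04-18.
May 2026 — 3rd Saturday is 2026-05-16.

2026-04-18, 2026-05-16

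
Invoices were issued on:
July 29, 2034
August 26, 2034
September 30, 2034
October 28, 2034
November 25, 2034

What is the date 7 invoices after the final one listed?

All Saturdays; the gaps (28, 35, 28, 28) vary with month length.
This is the last Saturday of each month.
December 2034 ends with Saturday December 30, 2034.
January 2035 ends with Saturday January 27, 2035.
February 2035 ends with Saturday February 24, 2035.
Last Saturday of March 2035: March 31, 2035.
Last Saturday of April 2035: April 28, 2035.
May 2035 ends with Saturday May 26, 2035.
June 2035 ends with Saturday June 30, 2035.

June 30, 2035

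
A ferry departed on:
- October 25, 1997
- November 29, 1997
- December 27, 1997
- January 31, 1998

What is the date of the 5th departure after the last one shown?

All Saturdays; the gaps (35, 28, 35) vary with month length.
This is the last Saturday of each month.
February 1998 ends with Saturday February 28, 1998.
Last Saturday of March 1998: March 28, 1998.
April 1998 ends with Saturday April 25, 1998.
Last Saturday of May 1998: May 30, 1998.
June 1998 ends with Saturday June 27, 1998.

June 27, 1998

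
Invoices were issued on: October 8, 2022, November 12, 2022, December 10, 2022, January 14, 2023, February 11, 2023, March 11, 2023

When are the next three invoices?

All dates are Saturdays, 35, 28, 35, 28, 28 days apart.
Specifically, the 2nd Saturday of each month.
April 2023 — 2nd Saturday is April 8, 2023.
2nd Saturday of May 2023: May 13, 2023.
June 2023 — 2nd Saturday is June 10, 2023.

April 8, 2023; May 13, 2023; June 10, 2023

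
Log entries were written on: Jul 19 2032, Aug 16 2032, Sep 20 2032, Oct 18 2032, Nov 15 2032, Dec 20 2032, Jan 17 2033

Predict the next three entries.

Gaps: 28, 35, 28, 28, 35, 28 days — a mix of 28 and 35. Every date is a Monday.
Each is the 3rd Monday of its month.
3rd Monday of February 2033: Feb 21 2033.
3rd Monday of March 2033: Mar 21 2033.
April 2033 — 3rd Monday is Apr 18 2033.

Feb 21 2033, Mar 21 2033, Apr 18 2033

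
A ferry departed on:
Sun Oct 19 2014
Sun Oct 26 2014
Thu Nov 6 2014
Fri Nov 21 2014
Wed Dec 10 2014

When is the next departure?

Fri Jan 2 2015

Gaps: 7, 11, 15, 19 days — each gap is 4 larger than the previous one.
Next gap: 23 days. Wed Dec 10 2014 + 23 days = Fri Jan 2 2015.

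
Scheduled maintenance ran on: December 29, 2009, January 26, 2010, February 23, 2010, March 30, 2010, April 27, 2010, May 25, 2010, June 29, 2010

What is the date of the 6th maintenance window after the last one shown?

All Tuesdays; the gaps (28, 28, 35, 28, 28, 35) vary with month length.
This is the last Tuesday of each month.
Last Tuesday of July 2010: July 27, 2010.
August 2010 ends with Tuesday August 31, 2010.
Last Tuesday of September 2010: September 28, 2010.
Last Tuesday of October 2010: October 26, 2010.
Last Tuesday of November 2010: November 30, 2010.
Last Tuesday of December 2010: December 28, 2010.

December 28, 2010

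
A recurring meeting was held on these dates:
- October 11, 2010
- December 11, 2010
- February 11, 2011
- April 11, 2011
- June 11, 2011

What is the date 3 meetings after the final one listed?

The day-of-month is always 11 (61, 62, 59, 61 days between events).
So this recurs on the 11th of every 2 months.
Next: August 2011 → August 11, 2011.
Next: October 2011 → October 11, 2011.
December 2011: December 11, 2011.

December 11, 2011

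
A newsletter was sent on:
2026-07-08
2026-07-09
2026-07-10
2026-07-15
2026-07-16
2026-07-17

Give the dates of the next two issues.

Gaps: 1, 1, 5, 1, 1 days — not constant, but cyclic with period 3.
The events fall on every Wednesday, Thursday and Friday.
The following Wednesday is 2026-07-22.
The following Thursday is 2026-07-23.

2026-07-22, 2026-07-23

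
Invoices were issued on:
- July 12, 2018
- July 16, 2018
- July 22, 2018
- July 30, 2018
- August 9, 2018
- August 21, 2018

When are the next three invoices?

September 4, 2018; September 20, 2018; October 8, 2018

The spacing grows by 2 each time: 4, 6, 8, 10, 12 days.
Next gap: 14 days. August 21, 2018 + 14 days = September 4, 2018.
Next gap: 16 days. September 4, 2018 + 16 days = September 20, 2018.
Next gap: 18 days. September 20, 2018 + 18 days = October 8, 2018.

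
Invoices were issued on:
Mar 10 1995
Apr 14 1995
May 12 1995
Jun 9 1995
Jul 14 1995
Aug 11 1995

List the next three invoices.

These are Fridays at 28- or 35-day spacing (35, 28, 28, 35, 28).
The pattern: 2nd Friday of the month.
2nd Friday of September 1995: Sep 8 1995.
2nd Friday of October 1995: Oct 13 1995.
November 1995 — 2nd Friday is Nov 10 1995.

Sep 8 1995, Oct 13 1995, Nov 10 1995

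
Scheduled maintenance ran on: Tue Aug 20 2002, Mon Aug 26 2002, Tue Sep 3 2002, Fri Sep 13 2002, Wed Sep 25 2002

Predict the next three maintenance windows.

Wed Oct 9 2002, Fri Oct 25 2002, Tue Nov 12 2002

The spacing grows by 2 each time: 6, 8, 10, 12 days.
Next gap: 14 days. Wed Sep 25 2002 + 14 days = Wed Oct 9 2002.
Next gap: 16 days. Wed Oct 9 2002 + 16 days = Fri Oct 25 2002.
Next gap: 18 days. Fri Oct 25 2002 + 18 days = Tue Nov 12 2002.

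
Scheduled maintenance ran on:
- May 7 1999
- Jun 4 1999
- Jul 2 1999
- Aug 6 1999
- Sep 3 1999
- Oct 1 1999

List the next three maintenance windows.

Nov 5 1999, Dec 3 1999, Jan 7 2000

Gaps: 28, 28, 35, 28, 28 days — a mix of 28 and 35. Every date is a Friday.
Each is the 1st Friday of its month.
November 1999 — 1st Friday is Nov 5 1999.
1st Friday of December 1999: Dec 3 1999.
1st Friday of January 2000: Jan 7 2000.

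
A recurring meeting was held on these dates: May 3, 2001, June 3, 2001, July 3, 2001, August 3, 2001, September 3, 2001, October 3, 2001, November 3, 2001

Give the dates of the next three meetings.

Each date is the 3rd; the gaps (31, 30, 31, 31, 30, 31) track the month lengths.
The rule is the 3rd of each month.
Next: December 2001 → December 3, 2001.
January 2002: January 3, 2002.
Next: February 2002 → February 3, 2002.

December 3, 2001; January 3, 2002; February 3, 2002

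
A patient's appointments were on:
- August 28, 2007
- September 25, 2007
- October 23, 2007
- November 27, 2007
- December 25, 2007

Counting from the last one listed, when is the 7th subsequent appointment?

Gaps: 28, 28, 35, 28 days — a mix of 28 and 35. Every date is a Tuesday.
Each is the 4th Tuesday of its month.
4th Tuesday of January 2008: January 22, 2008.
February 2008 — 4th Tuesday is February 26, 2008.
4th Tuesday of March 2008: March 25, 2008.
4th Tuesday of April 2008: April 22, 2008.
May 2008 — 4th Tuesday is May 27, 2008.
June 2008 — 4th Tuesday is June 24, 2008.
July 2008 — 4th Tuesday is July 22, 2008.

July 22, 2008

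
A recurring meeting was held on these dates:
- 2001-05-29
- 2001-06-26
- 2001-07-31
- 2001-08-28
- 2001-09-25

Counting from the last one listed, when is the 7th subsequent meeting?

2002-04-30

These are Tuesdays with 28, 35, 28, 28-day gaps.
Each is the final Tuesday of its month — 2001-05-29 is past the 28th, so '4th Tuesday' doesn't fit.
Last Tuesday of October 2001: 2001-10-30.
November 2001 ends with Tuesday 2001-11-27.
Last Tuesday of December 2001: 2001-12-25.
Last Tuesday of January 2002: 2002-01-29.
Last Tuesday of February 2002: 2002-02-26.
March 2002 ends with Tuesday 2002-03-26.
April 2002 ends with Tuesday 2002-04-30.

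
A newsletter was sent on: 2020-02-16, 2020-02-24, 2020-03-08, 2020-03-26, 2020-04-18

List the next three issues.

Gaps: 8, 13, 18, 23 days — each gap is 5 larger than the previous one.
Next gap: 28 days. 2020-04-18 + 28 days = 2020-05-16.
Next gap: 33 days. 2020-05-16 + 33 days = 2020-06-18.
Next gap: 38 days. 2020-06-18 + 38 days = 2020-07-26.

2020-05-16, 2020-06-18, 2020-07-26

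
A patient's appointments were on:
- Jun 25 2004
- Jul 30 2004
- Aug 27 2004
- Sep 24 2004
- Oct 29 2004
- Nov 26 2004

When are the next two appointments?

All Fridays; the gaps (35, 28, 28, 35, 28) vary with month length.
This is the last Friday of each month.
Last Friday of December 2004: Dec 31 2004.
January 2005 ends with Friday Jan 28 2005.

Dec 31 2004, Jan 28 2005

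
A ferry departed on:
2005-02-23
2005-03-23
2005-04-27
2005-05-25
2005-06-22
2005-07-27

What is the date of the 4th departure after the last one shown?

2005-11-23

Gaps: 28, 35, 28, 28, 35 days — a mix of 28 and 35. Every date is a Wednesday.
Each is the 4th Wednesday of its month.
4th Wednesday of August 2005: 2005-08-24.
September 2005 — 4th Wednesday is 2005-09-28.
October 2005 — 4th Wednesday is 2005-10-26.
4th Wednesday of November 2005: 2005-11-23.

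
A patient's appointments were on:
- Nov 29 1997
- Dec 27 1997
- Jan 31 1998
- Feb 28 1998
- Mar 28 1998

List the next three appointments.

Apr 25 1998, May 30 1998, Jun 27 1998

Every date is a Saturday; gaps 28, 35, 28, 28 days.
Each is the last Saturday of its month (at least one falls on the 29th or later, ruling out '4th Saturday').
Last Saturday of April 1998: Apr 25 1998.
May 1998 ends with Saturday May 30 1998.
Last Saturday of June 1998: Jun 27 1998.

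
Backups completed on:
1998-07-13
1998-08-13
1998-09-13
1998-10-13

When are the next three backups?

1998-11-13, 1998-12-13, 1999-01-13

The day-of-month is always 13 (31, 31, 30 days between events).
So this recurs on the 13th of each month.
Next: November 1998 → 1998-11-13.
December 1998: 1998-12-13.
January 1999: 1999-01-13.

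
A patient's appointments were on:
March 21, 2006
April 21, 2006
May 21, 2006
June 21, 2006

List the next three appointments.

Gaps: 31, 30, 31 days — not constant. Every event is on the 21st of the month.
Pattern: the 21st of each month.
July 2006: July 21, 2006.
August 2006: August 21, 2006.
September 2006: September 21, 2006.

July 21, 2006; August 21, 2006; September 21, 2006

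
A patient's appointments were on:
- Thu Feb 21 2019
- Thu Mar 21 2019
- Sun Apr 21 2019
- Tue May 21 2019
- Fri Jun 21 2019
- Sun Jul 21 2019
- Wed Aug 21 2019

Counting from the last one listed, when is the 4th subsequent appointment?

Each date is the 21st; the gaps (28, 31, 30, 31, 30, 31) track the month lengths.
The rule is the 21st of each month.
Next: September 2019 → Sat Sep 21 2019.
Next: October 2019 → Mon Oct 21 2019.
November 2019: Thu Nov 21 2019.
December 2019: Sat Dec 21 2019.

Sat Dec 21 2019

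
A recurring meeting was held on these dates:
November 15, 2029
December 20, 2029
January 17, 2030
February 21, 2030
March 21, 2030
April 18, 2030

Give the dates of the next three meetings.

These are Thursdays at 28- or 35-day spacing (35, 28, 35, 28, 28).
The pattern: 3rd Thursday of the month.
May 2030 — 3rd Thursday is May 16, 2030.
June 2030 — 3rd Thursday is June 20, 2030.
3rd Thursday of July 2030: July 18, 2030.

May 16, 2030; June 20, 2030; July 18, 2030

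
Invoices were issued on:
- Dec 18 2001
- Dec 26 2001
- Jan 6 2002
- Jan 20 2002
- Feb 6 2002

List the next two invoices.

Intervals are 8, 11, 14, 17 days — an arithmetic progression with common difference 3.
Next gap: 20 days. Feb 6 2002 + 20 days = Feb 26 2002.
Next gap: 23 days. Feb 26 2002 + 23 days = Mar 21 2002.

Feb 26 2002, Mar 21 2002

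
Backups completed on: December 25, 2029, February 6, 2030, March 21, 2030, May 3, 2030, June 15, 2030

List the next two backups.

The spacing is 43, 43, 43, 43 days — always 43 days.
June 15, 2030 + 43 days = July 28, 2030.
July 28, 2030 + 43 days = September 9, 2030.

July 28, 2030; September 9, 2030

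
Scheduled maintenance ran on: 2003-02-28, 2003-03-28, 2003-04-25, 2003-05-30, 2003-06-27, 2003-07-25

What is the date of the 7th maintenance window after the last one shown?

2004-02-27

These are Fridays with 28, 28, 35, 28, 28-day gaps.
Each is the final Friday of its month — 2003-05-30 is past the 28th, so '4th Friday' doesn't fit.
August 2003 ends with Friday 2003-08-29.
Last Friday of September 2003: 2003-09-26.
Last Friday of October 2003: 2003-10-31.
November 2003 ends with Friday 2003-11-28.
December 2003 ends with Friday 2003-12-26.
January 2004 ends with Friday 2004-01-30.
February 2004 ends with Friday 2004-02-27.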